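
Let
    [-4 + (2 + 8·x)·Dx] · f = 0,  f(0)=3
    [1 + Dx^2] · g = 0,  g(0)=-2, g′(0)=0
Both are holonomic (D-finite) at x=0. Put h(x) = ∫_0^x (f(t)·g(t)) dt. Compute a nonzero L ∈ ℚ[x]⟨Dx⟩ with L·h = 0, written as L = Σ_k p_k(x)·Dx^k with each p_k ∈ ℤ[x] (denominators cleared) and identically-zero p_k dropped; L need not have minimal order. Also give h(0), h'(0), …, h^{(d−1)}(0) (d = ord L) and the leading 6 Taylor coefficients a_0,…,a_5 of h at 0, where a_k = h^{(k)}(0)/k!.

f: a_k = 3, 6, -6, 12, -30, 84, …
g: a_k = -2, 0, 1, 0, -1/12, 0, …
f·g: L₀ = L_f ⊗_s L_g, ord ≤ 1·2.
Integrate: L := L₀·Dx.
L = (13 + 8·x + 16·x^2)·Dx + (-4 - 16·x)·Dx^2 + (1 + 8·x + 16·x^2)·Dx^3  (order 3).
h: a_k = 0, -6, -6, 5, -9/2, 43/4, …
ICs: h(0) = 0, h′(0) = -6, h′′(0) = -12.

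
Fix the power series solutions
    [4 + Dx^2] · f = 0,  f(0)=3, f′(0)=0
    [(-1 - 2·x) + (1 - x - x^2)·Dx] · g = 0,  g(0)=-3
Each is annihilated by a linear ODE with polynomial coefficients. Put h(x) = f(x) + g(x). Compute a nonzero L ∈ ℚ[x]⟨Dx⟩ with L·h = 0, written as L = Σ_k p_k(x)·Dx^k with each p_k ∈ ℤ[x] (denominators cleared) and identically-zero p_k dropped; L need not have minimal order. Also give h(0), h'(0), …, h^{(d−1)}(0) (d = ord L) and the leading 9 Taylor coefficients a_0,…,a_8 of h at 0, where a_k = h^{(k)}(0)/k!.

f: a_k = 3, 0, -6, 0, 2, 0, -4/15, 0, 2/105, …
g: a_k = -3, -3, -6, -9, -15, -24, -39, -63, -102, …
f+g: L₀ = lclm(L_f,L_g), ord ≤ 2+1.
L = (-44 - 96·x - 32·x^2 - 48·x^3 - 40·x^4 - 16·x^5) + (16 - 20·x - 8·x^2 + 16·x^3 - 12·x^4 - 24·x^5 - 8·x^6)·Dx + (-11 - 24·x - 8·x^2 - 12·x^3 - 10·x^4 - 4·x^5)·Dx^2 + (4 - 5·x - 2·x^2 + 4·x^3 - 3·x^4 - 6·x^5 - 2·x^6)·Dx^3  (order 3).
h: a_k = 0, -3, -12, -9, -13, -24, -589/15, -63, -10708/105, …
ICs: h(0) = 0, h′(0) = -3, h′′(0) = -24.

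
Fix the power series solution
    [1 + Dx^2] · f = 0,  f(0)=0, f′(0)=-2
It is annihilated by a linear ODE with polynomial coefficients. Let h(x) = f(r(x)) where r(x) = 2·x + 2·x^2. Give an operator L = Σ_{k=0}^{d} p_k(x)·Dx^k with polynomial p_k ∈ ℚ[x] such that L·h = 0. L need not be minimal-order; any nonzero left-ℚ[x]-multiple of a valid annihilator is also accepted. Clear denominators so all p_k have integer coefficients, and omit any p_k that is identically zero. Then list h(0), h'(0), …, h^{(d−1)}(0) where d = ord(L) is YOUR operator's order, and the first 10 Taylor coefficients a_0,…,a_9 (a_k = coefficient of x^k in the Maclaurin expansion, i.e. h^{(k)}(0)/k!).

f: a_k = 0, -2, 0, 1/3, 0, -1/60, 0, 1/2520, 0, -1/181440, …
L₀ from L_f via x↦r, Dx↦r'^{-1}Dx.
L = (4 + 24·x + 48·x^2 + 32·x^3) - 2·Dx + (1 + 2·x)·Dx^2  (order 2).
h: a_k = 0, -4, -4, 8/3, 8, 112/15, 0, -1664/315, -224/45, -4544/2835, …
ICs: h(0) = 0, h′(0) = -4.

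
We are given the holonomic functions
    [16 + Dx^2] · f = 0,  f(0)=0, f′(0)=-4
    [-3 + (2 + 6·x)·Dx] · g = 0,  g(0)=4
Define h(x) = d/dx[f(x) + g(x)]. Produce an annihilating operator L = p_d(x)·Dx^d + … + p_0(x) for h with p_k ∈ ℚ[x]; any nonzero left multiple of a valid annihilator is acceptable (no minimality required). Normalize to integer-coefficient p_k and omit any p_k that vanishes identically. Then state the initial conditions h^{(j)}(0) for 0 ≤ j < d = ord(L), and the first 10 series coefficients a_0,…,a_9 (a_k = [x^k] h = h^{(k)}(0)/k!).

L = (-9552 - 18432·x - 27648·x^2) + (-2912 - 21024·x - 55296·x^2 - 55296·x^3)·Dx + (-597 - 1152·x - 1728·x^2)·Dx^2 + (-182 - 1314·x - 3456·x^2 - 3456·x^3)·Dx^3  (order 3).
h: a_k = 2, -9, 209/4, -405/8, 17323/192, -45927/128, 23258153/23040, -2814669/1024, 39864378643/5160960, -717740595/32768, …
ICs: h(0) = 2, h′(0) = -9, h′′(0) = 209/2.

f: a_k = 0, -4, 0, 32/3, 0, -128/15, 0, 1024/315, 0, -2048/2835, …
g: a_k = 4, 6, -9/2, 27/4, -405/32, 1701/64, -15309/256, 72171/512, -2814669/8192, 14073345/16384, …
h₀=f+g: left-lcm gives L₀, ord ≤ 3.
h=h₀': d/dx-closure on L₀ ⇒ L.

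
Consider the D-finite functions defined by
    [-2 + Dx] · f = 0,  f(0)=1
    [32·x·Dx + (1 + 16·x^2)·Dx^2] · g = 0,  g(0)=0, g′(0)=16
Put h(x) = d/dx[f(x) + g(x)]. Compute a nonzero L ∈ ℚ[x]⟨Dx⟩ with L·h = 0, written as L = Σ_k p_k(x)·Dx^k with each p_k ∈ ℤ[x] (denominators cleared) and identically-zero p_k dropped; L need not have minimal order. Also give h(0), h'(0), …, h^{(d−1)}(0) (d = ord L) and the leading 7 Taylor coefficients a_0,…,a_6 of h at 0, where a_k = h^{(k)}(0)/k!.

f: a_k = 1, 2, 2, 4/3, 2/3, 4/15, 4/45, …
g: a_k = 0, 16, 0, -256/3, 0, 4096/5, 0, …
h₀=f+g: left-lcm gives L₀, ord ≤ 3.
Derive L from L₀ (diff closure).
L = (32 - 64·x - 1536·x^2 - 1024·x^3) + (-18 + 704·x^2 - 512·x^4)·Dx + (1 + 16·x + 32·x^2 + 256·x^3 + 256·x^4)·Dx^2  (order 2).
h: a_k = 18, 4, -252, 8/3, 12292/3, 8/15, -2949112/45, …
ICs: h(0) = 18, h′(0) = 4.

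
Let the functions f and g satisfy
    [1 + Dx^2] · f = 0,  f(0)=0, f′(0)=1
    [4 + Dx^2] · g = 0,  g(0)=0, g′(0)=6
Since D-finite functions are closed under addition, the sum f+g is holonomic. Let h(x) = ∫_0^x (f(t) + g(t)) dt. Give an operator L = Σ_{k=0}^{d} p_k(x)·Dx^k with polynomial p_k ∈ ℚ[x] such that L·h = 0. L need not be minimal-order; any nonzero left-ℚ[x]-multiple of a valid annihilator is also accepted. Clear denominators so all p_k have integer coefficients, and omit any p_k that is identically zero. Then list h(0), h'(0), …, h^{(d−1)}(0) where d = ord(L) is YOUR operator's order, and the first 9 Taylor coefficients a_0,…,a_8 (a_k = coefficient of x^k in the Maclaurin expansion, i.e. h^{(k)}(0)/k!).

f: a_k = 0, 1, 0, -1/6, 0, 1/120, 0, -1/5040, 0, …
g: a_k = 0, 6, 0, -4, 0, 4/5, 0, -8/105, 0, …
Weyl lclm of L_f,L_g ⇒ L₀ (ord ≤ 4).
h=∫h₀ ⇒ L = L₀·Dx.
L = 4·Dx + 5·Dx^3 + Dx^5  (order 5).
h: a_k = 0, 0, 7/2, 0, -25/24, 0, 97/720, 0, -11/1152, …
ICs: h(0) = 0, h′(0) = 0, h′′(0) = 7, h′′′(0) = 0, h′′′′(0) = -25.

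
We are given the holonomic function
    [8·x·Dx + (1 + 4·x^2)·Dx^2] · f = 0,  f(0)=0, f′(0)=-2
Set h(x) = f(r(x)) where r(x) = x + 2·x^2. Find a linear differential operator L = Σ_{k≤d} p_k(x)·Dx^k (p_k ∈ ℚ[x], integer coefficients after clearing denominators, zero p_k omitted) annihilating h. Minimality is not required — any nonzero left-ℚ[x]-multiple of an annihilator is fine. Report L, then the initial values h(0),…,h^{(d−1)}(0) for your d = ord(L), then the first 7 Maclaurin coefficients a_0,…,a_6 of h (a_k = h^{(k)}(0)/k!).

L = (-4 + 8·x + 64·x^2 + 192·x^3 + 192·x^4)·Dx + (1 + 4·x + 4·x^2 + 32·x^3 + 80·x^4 + 64·x^5)·Dx^2  (order 2).
h: a_k = 0, -2, -4, 8/3, 16, 128/5, -128/3, …
ICs: h(0) = 0, h′(0) = -2.

f: a_k = 0, -2, 0, 8/3, 0, -32/5, 0, …
f∘r: x↦r, Dx↦Dx/r' in L_f ⇒ L₀.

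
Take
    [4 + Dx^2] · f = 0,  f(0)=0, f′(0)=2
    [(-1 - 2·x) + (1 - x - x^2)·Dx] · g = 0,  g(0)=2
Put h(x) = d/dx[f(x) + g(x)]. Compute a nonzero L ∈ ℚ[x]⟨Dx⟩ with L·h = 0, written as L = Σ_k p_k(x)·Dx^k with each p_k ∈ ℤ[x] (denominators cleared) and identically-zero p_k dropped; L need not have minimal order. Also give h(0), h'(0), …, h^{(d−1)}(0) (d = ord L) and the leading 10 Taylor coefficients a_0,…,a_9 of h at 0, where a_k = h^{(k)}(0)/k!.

f: a_k = 0, 2, 0, -4/3, 0, 4/15, 0, -8/315, 0, 4/2835, …
g: a_k = 2, 2, 4, 6, 10, 16, 26, 42, 68, 110, …
Sum ⇒ L₀ = lclm(L_f,L_g) in ℚ(x)⟨Dx⟩.
Differentiate: ansatz ord ≤ ord L₀ ⇒ L.
L = (272 + 704·x + 880·x^2 + 400·x^3 + 320·x^4 + 144·x^5 + 48·x^6) + (-44 - 52·x + 108·x^2 + 80·x^3 + 40·x^4 + 72·x^5 + 56·x^6 + 16·x^7)·Dx + (68 + 176·x + 220·x^2 + 100·x^3 + 80·x^4 + 36·x^5 + 12·x^6)·Dx^2 + (-11 - 13·x + 27·x^2 + 20·x^3 + 10·x^4 + 18·x^5 + 14·x^6 + 4·x^7)·Dx^3  (order 3).
h: a_k = 4, 8, 14, 40, 244/3, 156, 13222/45, 544, 311854/315, 1780, …
ICs: h(0) = 4, h′(0) = 8, h′′(0) = 28.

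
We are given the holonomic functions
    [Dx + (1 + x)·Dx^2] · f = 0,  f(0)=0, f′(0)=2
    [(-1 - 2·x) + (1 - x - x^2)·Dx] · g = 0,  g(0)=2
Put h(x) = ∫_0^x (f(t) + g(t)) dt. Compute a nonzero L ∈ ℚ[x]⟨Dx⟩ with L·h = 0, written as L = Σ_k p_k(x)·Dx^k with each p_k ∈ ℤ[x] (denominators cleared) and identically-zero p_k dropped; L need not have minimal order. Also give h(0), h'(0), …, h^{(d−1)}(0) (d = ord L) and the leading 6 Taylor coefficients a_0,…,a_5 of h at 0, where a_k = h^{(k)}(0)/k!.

f: a_k = 0, 2, -1, 2/3, -1/2, 2/5, …
g: a_k = 2, 2, 4, 6, 10, 16, …
Sum ⇒ L₀ = lclm(L_f,L_g) in ℚ(x)⟨Dx⟩.
h=∫h₀ ⇒ L = L₀·Dx.
L = (-26 - 70·x - 76·x^2 - 36·x^3 - 12·x^4)·Dx^2 + (-16 - 84·x - 160·x^2 - 144·x^3 - 74·x^4 - 20·x^5)·Dx^3 + (5 + 11·x - x^2 - 23·x^3 - 29·x^4 - 17·x^5 - 4·x^6)·Dx^4  (order 4).
h: a_k = 0, 2, 2, 1, 5/3, 19/10, …
ICs: h(0) = 0, h′(0) = 2, h′′(0) = 4, h′′′(0) = 6.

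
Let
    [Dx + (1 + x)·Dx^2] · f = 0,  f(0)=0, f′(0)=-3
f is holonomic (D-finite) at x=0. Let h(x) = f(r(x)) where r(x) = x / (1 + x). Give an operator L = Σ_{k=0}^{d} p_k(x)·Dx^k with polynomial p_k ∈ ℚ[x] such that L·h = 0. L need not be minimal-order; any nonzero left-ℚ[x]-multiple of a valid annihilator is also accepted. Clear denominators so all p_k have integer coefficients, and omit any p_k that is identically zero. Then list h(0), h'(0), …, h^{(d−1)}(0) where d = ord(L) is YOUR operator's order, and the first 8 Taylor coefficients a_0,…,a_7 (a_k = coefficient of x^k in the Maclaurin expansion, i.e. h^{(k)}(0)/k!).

L = (3 + 4·x)·Dx + (1 + 3·x + 2·x^2)·Dx^2  (order 2).
h: a_k = 0, -3, 9/2, -7, 45/4, -93/5, 63/2, -381/7, …
ICs: h(0) = 0, h′(0) = -3.

f: a_k = 0, -3, 3/2, -1, 3/4, -3/5, 1/2, -3/7, …
Change of var in L_f (x↦r) gives L₀.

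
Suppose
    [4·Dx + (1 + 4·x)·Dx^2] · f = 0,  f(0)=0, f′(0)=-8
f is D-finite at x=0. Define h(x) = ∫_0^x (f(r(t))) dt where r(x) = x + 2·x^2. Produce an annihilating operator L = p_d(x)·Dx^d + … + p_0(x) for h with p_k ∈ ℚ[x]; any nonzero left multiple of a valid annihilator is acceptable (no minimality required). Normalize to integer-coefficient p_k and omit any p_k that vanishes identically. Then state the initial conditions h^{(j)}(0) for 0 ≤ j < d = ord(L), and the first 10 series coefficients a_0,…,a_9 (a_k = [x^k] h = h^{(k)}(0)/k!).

f: a_k = 0, -8, 16, -128/3, 128, -2048/5, 4096/3, -32768/7, 16384, -524288/9, …
f∘r: x↦r, Dx↦Dx/r' in L_f ⇒ L₀.
∫: right-multiply L₀ by Dx.
L = (16·x + 32·x^2)·Dx^2 + (1 + 8·x + 24·x^2 + 32·x^3)·Dx^3  (order 3).
h: a_k = 0, 0, -4, 0, 16/3, -64/5, 256/15, 0, -512/7, 2048/9, …
ICs: h(0) = 0, h′(0) = 0, h′′(0) = -8.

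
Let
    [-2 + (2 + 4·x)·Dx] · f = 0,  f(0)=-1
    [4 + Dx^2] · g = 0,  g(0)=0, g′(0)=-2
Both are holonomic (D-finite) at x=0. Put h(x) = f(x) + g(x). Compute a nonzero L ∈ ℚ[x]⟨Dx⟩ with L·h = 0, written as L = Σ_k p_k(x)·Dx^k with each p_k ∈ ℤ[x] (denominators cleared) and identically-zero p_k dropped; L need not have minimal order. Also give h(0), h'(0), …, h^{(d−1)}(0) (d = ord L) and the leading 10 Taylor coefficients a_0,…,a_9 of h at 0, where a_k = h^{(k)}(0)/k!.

f: a_k = -1, -1, 1/2, -1/2, 5/8, -7/8, 21/16, -33/16, 429/128, -715/128, …
g: a_k = 0, -2, 0, 4/3, 0, -4/15, 0, 8/315, 0, -4/2835, …
Sum ⇒ L₀ = lclm(L_f,L_g) in ℚ(x)⟨Dx⟩.
L = (-28 - 64·x - 64·x^2) + (12 + 88·x + 192·x^2 + 128·x^3)·Dx + (-7 - 16·x - 16·x^2)·Dx^2 + (3 + 22·x + 48·x^2 + 32·x^3)·Dx^3  (order 3).
h: a_k = -1, -3, 1/2, 5/6, 5/8, -137/120, 21/16, -10267/5040, 429/128, -2027537/362880, …
ICs: h(0) = -1, h′(0) = -3, h′′(0) = 1.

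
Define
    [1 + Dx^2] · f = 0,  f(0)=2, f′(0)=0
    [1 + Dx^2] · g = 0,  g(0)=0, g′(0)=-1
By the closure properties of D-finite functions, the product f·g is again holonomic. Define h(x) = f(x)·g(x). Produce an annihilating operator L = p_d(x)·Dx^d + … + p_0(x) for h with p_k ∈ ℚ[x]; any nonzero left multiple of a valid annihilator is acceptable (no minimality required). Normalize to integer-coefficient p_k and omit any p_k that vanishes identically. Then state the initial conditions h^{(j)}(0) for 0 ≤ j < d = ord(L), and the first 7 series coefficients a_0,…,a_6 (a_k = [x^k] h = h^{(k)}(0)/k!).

L = 4·Dx + Dx^3  (order 3).
h: a_k = 0, -2, 0, 4/3, 0, -4/15, 0, …
ICs: h(0) = 0, h′(0) = -2, h′′(0) = 0.

f: a_k = 2, 0, -1, 0, 1/12, 0, -1/360, …
g: a_k = 0, -1, 0, 1/6, 0, -1/120, 0, …
f·g: L₀ = L_f ⊗_s L_g, ord ≤ 2·2.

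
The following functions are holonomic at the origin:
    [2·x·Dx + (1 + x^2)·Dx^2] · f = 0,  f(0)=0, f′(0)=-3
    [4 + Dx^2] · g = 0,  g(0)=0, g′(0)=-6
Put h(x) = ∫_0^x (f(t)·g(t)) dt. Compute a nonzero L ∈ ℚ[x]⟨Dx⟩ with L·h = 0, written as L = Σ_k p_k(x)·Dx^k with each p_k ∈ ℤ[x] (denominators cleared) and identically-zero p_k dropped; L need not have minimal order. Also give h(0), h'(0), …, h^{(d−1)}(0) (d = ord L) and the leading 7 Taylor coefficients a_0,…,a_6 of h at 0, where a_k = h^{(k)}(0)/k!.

f: a_k = 0, -3, 0, 1, 0, -3/5, 0, …
g: a_k = 0, -6, 0, 4, 0, -4/5, 0, …
Sym-product of L_f,L_g gives L₀ (≤ ord 4).
∫: right-multiply L₀ by Dx.
L = (160 + 464·x^2 + 464·x^4 + 256·x^6 + 64·x^8)·Dx + (96·x + 224·x^3 + 192·x^5 + 64·x^7)·Dx^2 + (60 + 188·x^2 + 216·x^4 + 128·x^6 + 32·x^8)·Dx^3 + (24·x + 56·x^3 + 48·x^5 + 16·x^7)·Dx^4 + (5 + 18·x^2 + 25·x^4 + 16·x^6 + 4·x^8)·Dx^5  (order 5).
h: a_k = 0, 0, 0, 6, 0, -18/5, 0, …
ICs: h(0) = 0, h′(0) = 0, h′′(0) = 0, h′′′(0) = 36, h′′′′(0) = 0.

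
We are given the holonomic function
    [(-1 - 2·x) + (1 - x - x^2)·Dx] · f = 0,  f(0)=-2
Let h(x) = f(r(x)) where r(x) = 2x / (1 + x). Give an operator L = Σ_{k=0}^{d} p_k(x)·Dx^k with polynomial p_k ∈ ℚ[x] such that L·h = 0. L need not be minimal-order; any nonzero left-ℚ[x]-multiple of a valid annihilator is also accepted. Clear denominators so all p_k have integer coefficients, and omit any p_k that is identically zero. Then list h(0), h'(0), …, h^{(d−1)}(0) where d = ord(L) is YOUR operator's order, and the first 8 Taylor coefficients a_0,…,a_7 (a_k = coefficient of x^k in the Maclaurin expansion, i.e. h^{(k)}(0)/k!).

f: a_k = -2, -2, -4, -6, -10, -16, -26, -42, …
Substitute x→r, Dx→(1/r')Dx; clear ⇒ L₀.
L = (2 + 10·x) + (-1 - x + 5·x^2 + 5·x^3)·Dx  (order 1).
h: a_k = -2, -4, -12, -20, -60, -100, -300, -500, …
ICs: h(0) = -2.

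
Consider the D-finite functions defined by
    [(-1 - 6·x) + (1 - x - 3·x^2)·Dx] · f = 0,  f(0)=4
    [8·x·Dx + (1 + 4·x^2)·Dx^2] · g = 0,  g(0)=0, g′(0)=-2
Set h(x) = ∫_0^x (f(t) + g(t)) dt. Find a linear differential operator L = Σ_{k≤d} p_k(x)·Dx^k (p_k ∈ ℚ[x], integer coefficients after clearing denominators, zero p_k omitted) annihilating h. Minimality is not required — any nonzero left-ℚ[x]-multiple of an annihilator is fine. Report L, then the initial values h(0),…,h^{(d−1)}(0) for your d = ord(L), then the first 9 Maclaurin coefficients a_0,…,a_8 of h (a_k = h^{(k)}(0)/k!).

f: a_k = 4, 4, 16, 28, 76, 160, 388, 868, 2032, …
g: a_k = 0, -2, 0, 8/3, 0, -32/5, 0, 128/7, 0, …
Sum ⇒ L₀ = lclm(L_f,L_g) in ℚ(x)⟨Dx⟩.
h=∫h₀ ⇒ L = L₀·Dx.
L = (-32 + 128·x + 1488·x^2 + 2880·x^3 + 8424·x^4 + 2592·x^6)·Dx^2 + (25 + 160·x + 214·x^2 + 1188·x^3 + 2628·x^4 + 6264·x^5 + 432·x^6 + 2592·x^7)·Dx^3 + (-4 - 9·x - 54·x^2 + 66·x^3 + x^4 + 444·x^5 + 720·x^6 + 144·x^7 + 432·x^8)·Dx^4  (order 4).
h: a_k = 0, 4, 1, 16/3, 23/3, 76/5, 128/5, 388/7, 1551/14, …
ICs: h(0) = 0, h′(0) = 4, h′′(0) = 2, h′′′(0) = 32.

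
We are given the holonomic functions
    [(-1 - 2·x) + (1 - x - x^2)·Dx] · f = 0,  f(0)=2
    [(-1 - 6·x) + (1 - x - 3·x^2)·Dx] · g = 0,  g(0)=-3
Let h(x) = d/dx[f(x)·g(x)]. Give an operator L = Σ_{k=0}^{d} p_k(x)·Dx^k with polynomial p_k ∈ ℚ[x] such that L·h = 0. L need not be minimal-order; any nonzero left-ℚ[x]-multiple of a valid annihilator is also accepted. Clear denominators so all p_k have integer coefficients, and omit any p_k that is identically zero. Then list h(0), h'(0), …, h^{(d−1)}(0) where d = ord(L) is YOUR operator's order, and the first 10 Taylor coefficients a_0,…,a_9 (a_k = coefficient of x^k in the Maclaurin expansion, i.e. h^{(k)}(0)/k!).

L = (7 + 6·x - 15·x^2 - 108·x^3 + 15·x^4 + 180·x^5 + 90·x^6) + (-1 - x + 15·x^2 - x^3 - 45·x^4 - 3·x^5 + 42·x^6 + 18·x^7)·Dx  (order 1).
h: a_k = -12, -84, -288, -1008, -2940, -8532, -23184, -62256, -162432, -419280, …
ICs: h(0) = -12.

f: a_k = 2, 2, 4, 6, 10, 16, 26, 42, 68, 110, …
g: a_k = -3, -3, -12, -21, -57, -120, -291, -651, -1524, -3477, …
h₀=f·g: eliminate ⇒ L₀, order ≤ 1·1.
Derive L from L₀ (diff closure).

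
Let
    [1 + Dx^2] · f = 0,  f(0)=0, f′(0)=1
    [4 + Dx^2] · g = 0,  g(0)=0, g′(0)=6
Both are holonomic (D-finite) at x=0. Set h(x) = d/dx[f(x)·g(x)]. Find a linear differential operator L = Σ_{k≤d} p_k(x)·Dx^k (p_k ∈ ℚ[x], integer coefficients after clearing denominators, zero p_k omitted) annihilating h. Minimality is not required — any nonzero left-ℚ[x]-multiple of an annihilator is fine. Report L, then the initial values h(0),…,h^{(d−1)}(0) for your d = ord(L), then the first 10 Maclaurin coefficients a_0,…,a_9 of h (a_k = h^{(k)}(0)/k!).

L = 9 + 10·Dx^2 + Dx^4  (order 4).
h: a_k = 0, 12, 0, -20, 0, 91/10, 0, -41/21, 0, 7381/30240, …
ICs: h(0) = 0, h′(0) = 12, h′′(0) = 0, h′′′(0) = -120.

f: a_k = 0, 1, 0, -1/6, 0, 1/120, 0, -1/5040, 0, 1/362880, …
g: a_k = 0, 6, 0, -4, 0, 4/5, 0, -8/105, 0, 4/945, …
h₀=f·g: eliminate ⇒ L₀, order ≤ 2·2.
h₀' ⇒ L via d/dx closure of L₀.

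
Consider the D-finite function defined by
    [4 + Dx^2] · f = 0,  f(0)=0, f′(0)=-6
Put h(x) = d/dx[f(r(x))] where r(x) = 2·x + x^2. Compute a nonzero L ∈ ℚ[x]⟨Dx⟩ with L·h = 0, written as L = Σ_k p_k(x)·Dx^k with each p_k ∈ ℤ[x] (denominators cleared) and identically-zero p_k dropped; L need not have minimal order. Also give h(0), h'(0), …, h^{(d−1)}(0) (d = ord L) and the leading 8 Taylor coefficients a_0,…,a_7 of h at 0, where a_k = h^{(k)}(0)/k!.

f: a_k = 0, -6, 0, 4, 0, -4/5, 0, 8/105, …
L₀ from L_f via x↦r, Dx↦r'^{-1}Dx.
Derive L from L₀ (diff closure).
L = (19 + 64·x + 96·x^2 + 64·x^3 + 16·x^4) + (-3 - 3·x)·Dx + (1 + 2·x + x^2)·Dx^2  (order 2).
h: a_k = -12, -12, 96, 192, -8, -360, -5696/15, 256/15, …
ICs: h(0) = -12, h′(0) = -12.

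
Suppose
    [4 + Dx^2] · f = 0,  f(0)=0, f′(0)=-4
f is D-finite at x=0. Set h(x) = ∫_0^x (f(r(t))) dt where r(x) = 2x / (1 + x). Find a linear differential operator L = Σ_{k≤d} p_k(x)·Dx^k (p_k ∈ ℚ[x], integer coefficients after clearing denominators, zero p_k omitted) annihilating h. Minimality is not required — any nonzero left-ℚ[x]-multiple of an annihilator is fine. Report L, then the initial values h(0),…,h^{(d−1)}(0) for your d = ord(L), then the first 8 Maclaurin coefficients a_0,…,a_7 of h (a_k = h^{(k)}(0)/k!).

L = 16·Dx + (2 + 6·x + 6·x^2 + 2·x^3)·Dx^2 + (1 + 4·x + 6·x^2 + 4·x^3 + x^4)·Dx^3  (order 3).
h: a_k = 0, 0, -4, 8/3, 10/3, -56/5, 772/45, -120/7, …
ICs: h(0) = 0, h′(0) = 0, h′′(0) = -8.

f: a_k = 0, -4, 0, 8/3, 0, -8/15, 0, 16/315, …
Substitute x→r, Dx→(1/r')Dx; clear ⇒ L₀.
Integrate: L := L₀·Dx.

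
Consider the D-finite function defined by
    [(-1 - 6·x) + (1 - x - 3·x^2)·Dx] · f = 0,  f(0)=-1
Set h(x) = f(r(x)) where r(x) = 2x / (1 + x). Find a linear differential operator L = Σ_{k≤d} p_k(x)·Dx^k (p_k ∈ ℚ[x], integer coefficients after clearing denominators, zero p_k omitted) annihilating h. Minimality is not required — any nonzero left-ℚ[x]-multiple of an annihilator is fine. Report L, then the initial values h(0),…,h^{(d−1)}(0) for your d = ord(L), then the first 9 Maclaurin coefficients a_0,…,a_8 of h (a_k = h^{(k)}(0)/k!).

L = (2 + 26·x) + (-1 - x + 13·x^2 + 13·x^3)·Dx  (order 1).
h: a_k = -1, -2, -14, -26, -182, -338, -2366, -4394, -30758, …
ICs: h(0) = -1.

f: a_k = -1, -1, -4, -7, -19, -40, -97, -217, -508, …
L₀ from L_f via x↦r, Dx↦r'^{-1}Dx.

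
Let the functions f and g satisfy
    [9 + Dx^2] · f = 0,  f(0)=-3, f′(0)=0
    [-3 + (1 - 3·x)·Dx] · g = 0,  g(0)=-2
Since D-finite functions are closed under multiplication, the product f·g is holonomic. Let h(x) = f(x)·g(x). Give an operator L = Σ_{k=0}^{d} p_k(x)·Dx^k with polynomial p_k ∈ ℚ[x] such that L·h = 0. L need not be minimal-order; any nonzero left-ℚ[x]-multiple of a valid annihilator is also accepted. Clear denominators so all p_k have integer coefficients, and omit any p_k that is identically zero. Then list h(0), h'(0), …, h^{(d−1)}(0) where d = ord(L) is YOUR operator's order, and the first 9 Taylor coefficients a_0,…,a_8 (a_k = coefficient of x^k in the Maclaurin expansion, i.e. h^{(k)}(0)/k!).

f: a_k = -3, 0, 27/2, 0, -81/8, 0, 243/80, 0, -2187/4480, …
g: a_k = -2, -6, -18, -54, -162, -486, -1458, -4374, -13122, …
Product ⇒ symmetric product L₀, ord ≤ 2.
L = (-9 + 27·x) + 6·Dx + (-1 + 3·x)·Dx^2  (order 2).
h: a_k = 6, 18, 27, 81, 1053/4, 3159/4, 94527/40, 283581/40, 9528759/448, …
ICs: h(0) = 6, h′(0) = 18.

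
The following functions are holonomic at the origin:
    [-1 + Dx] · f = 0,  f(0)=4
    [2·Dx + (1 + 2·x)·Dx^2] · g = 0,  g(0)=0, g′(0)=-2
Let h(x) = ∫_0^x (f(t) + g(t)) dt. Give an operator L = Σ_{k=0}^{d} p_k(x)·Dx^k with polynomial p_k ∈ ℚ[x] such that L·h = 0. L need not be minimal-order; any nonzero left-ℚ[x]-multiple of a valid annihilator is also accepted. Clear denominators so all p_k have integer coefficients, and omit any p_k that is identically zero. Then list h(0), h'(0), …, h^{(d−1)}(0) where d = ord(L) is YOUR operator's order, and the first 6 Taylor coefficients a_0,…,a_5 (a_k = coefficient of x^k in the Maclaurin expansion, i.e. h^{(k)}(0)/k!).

L = (-10 - 4·x)·Dx^2 + (7 - 4·x - 4·x^2)·Dx^3 + (3 + 8·x + 4·x^2)·Dx^4  (order 4).
h: a_k = 0, 4, 1, 4/3, -1/2, 5/6, …
ICs: h(0) = 0, h′(0) = 4, h′′(0) = 2, h′′′(0) = 8.

f: a_k = 4, 4, 2, 2/3, 1/6, 1/30, …
g: a_k = 0, -2, 2, -8/3, 4, -32/5, …
Sum ⇒ L₀ = lclm(L_f,L_g) in ℚ(x)⟨Dx⟩.
h=∫₀ˣh₀: take L = L₀·Dx.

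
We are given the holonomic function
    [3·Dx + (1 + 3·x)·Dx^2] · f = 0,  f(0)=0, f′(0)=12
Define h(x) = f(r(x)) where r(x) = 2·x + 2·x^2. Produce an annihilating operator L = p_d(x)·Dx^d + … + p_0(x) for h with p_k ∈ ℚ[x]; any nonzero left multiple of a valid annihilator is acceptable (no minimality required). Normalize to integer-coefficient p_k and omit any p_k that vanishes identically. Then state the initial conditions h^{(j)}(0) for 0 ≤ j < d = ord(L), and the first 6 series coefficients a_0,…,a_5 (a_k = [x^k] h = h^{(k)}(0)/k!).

f: a_k = 0, 12, -18, 36, -81, 972/5, …
Change of var in L_f (x↦r) gives L₀.
L = (4 + 12·x + 12·x^2)·Dx + (1 + 8·x + 18·x^2 + 12·x^3)·Dx^2  (order 2).
h: a_k = 0, 24, -48, 144, -504, 9504/5, …
ICs: h(0) = 0, h′(0) = 24.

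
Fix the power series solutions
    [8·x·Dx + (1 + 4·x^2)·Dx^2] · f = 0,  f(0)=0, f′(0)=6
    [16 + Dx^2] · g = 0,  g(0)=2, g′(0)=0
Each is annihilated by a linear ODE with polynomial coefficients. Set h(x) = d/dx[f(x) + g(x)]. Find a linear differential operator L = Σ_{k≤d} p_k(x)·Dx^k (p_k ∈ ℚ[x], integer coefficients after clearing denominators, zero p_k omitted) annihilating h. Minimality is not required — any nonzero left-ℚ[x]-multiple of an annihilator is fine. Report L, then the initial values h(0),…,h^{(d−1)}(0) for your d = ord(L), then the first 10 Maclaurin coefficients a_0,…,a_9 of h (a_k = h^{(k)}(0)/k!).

f: a_k = 0, 6, 0, -8, 0, 96/5, 0, -384/7, 0, 512/3, …
g: a_k = 2, 0, -16, 0, 64/3, 0, -512/45, 0, 1024/315, 0, …
Weyl lclm of L_f,L_g ⇒ L₀ (ord ≤ 4).
h₀' ⇒ L via d/dx closure of L₀.
L = (-512·x + 5120·x^3 + 4096·x^5) + (16 + 512·x^2 + 2304·x^4 + 2048·x^6)·Dx + (-32·x + 320·x^3 + 256·x^5)·Dx^2 + (1 + 32·x^2 + 144·x^4 + 128·x^6)·Dx^3  (order 3).
h: a_k = 6, -32, -24, 256/3, 96, -1024/15, -384, 8192/315, 1536, -16384/2835, …
ICs: h(0) = 6, h′(0) = -32, h′′(0) = -48.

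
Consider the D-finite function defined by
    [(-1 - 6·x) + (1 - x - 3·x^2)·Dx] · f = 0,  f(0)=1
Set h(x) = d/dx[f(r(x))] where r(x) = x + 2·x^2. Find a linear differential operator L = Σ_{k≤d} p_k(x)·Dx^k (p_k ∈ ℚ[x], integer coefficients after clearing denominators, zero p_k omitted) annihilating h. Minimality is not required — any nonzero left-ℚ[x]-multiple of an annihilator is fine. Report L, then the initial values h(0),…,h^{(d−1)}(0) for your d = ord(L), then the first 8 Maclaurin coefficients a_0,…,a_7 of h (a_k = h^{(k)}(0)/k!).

f: a_k = 1, 1, 4, 7, 19, 40, 97, 217, …
L₀ from L_f via x↦r, Dx↦r'^{-1}Dx.
Differentiate: ansatz ord ≤ ord L₀ ⇒ L.
L = (12 + 102·x + 366·x^2 + 1008·x^3 + 2808·x^4 + 4320·x^5 + 2880·x^6) + (-1 - 9·x - 21·x^2 + 50·x^3 + 360·x^4 + 792·x^5 + 1008·x^6 + 576·x^7)·Dx  (order 1).
h: a_k = 1, 12, 69, 308, 1380, 6054, 25123, 102960, …
ICs: h(0) = 1.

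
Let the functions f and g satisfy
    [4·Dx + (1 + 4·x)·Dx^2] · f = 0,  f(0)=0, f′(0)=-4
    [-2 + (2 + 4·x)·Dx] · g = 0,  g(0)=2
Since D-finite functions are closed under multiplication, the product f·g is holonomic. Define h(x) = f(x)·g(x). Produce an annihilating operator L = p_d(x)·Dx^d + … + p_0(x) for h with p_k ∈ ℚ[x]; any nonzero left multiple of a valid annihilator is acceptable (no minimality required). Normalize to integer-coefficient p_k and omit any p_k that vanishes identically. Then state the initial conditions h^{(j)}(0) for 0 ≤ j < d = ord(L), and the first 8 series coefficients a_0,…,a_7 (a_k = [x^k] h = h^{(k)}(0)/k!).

f: a_k = 0, -4, 8, -64/3, 64, -1024/5, 2048/3, -16384/7, …
g: a_k = 2, 2, -1, 1, -5/4, 7/4, -21/8, 33/8, …
Product ⇒ symmetric product L₀, ord ≤ 2.
L = (-1 + 4·x) + (2 + 4·x)·Dx + (1 + 8·x + 20·x^2 + 16·x^3)·Dx^2  (order 2).
h: a_k = 0, -8, 8, -68/3, 220/3, -3709/15, 4267/5, -209709/70, …
ICs: h(0) = 0, h′(0) = -8.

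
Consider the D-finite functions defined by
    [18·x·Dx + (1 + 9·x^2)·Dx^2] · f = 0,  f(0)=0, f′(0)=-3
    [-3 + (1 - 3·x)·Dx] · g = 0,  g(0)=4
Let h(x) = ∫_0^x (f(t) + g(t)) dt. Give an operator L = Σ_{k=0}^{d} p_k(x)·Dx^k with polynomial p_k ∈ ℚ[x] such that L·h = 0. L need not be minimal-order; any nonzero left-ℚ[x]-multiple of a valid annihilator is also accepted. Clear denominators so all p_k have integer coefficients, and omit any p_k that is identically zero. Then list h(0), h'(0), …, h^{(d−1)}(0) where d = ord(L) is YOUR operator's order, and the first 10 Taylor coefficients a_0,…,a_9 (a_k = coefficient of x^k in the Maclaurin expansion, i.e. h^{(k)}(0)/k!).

f: a_k = 0, -3, 0, 9, 0, -243/5, 0, 2187/7, 0, -2187, …
g: a_k = 4, 12, 36, 108, 324, 972, 2916, 8748, 26244, 78732, …
Weyl lclm of L_f,L_g ⇒ L₀ (ord ≤ 3).
∫: right-multiply L₀ by Dx.
L = (18 - 216·x - 486·x^2)·Dx^2 + (-12 + 18·x - 108·x^2 - 486·x^3)·Dx^3 + (1 - 81·x^4)·Dx^4  (order 4).
h: a_k = 0, 4, 9/2, 12, 117/4, 324/5, 1539/10, 2916/7, 63423/56, 2916, …
ICs: h(0) = 0, h′(0) = 4, h′′(0) = 9, h′′′(0) = 72.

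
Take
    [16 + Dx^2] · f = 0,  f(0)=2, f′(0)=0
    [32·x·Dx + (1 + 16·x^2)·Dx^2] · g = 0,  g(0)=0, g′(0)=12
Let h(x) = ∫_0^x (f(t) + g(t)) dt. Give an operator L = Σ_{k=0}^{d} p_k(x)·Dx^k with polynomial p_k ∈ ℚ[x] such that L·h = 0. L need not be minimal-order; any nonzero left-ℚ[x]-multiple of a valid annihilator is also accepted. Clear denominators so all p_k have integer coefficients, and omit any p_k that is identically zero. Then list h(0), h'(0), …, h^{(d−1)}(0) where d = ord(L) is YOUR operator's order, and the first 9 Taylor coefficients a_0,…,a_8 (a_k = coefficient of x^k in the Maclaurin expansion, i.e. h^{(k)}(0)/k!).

L = (-5632·x + 114688·x^3 + 131072·x^5)·Dx^2 + (-16 + 1792·x^2 + 36864·x^4 + 65536·x^6)·Dx^3 + (-352·x + 7168·x^3 + 8192·x^5)·Dx^4 + (-1 + 112·x^2 + 2304·x^4 + 4096·x^6)·Dx^5  (order 5).
h: a_k = 0, 2, 6, -16/3, -16, 64/15, 512/5, -512/315, -6144/7, …
ICs: h(0) = 0, h′(0) = 2, h′′(0) = 12, h′′′(0) = -32, h′′′′(0) = -384.

f: a_k = 2, 0, -16, 0, 64/3, 0, -512/45, 0, 1024/315, …
g: a_k = 0, 12, 0, -64, 0, 3072/5, 0, -49152/7, 0, …
f+g: L₀ = lclm(L_f,L_g), ord ≤ 2+2.
∫: right-multiply L₀ by Dx.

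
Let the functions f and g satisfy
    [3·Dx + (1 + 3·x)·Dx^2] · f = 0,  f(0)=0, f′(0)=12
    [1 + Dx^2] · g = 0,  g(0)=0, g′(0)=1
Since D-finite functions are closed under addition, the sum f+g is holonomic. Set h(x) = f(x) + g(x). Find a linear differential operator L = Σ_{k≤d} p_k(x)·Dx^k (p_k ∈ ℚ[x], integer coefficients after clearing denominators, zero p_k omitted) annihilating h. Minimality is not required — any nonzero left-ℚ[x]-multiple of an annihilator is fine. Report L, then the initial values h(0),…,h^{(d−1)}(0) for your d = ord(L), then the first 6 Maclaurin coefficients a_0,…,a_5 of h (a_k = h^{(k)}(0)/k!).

f: a_k = 0, 12, -18, 36, -81, 972/5, …
g: a_k = 0, 1, 0, -1/6, 0, 1/120, …
L₀ := lclm(L_f,L_g); ord L₀ ≤ 2+2.
L = (165 + 18·x + 27·x^2)·Dx + (19 + 63·x + 27·x^2 + 27·x^3)·Dx^2 + (165 + 18·x + 27·x^2)·Dx^3 + (19 + 63·x + 27·x^2 + 27·x^3)·Dx^4  (order 4).
h: a_k = 0, 13, -18, 215/6, -81, 23329/120, …
ICs: h(0) = 0, h′(0) = 13, h′′(0) = -36, h′′′(0) = 215.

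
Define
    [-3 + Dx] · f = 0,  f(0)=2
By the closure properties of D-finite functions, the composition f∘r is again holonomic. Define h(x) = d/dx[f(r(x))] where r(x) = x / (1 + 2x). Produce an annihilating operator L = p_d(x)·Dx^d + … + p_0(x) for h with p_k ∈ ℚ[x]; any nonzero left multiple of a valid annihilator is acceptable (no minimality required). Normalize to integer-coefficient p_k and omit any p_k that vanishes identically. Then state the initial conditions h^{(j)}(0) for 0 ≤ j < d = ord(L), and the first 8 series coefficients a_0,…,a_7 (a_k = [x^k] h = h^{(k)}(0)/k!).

L = (-1 - 8·x) + (-1 - 4·x - 4·x^2)·Dx  (order 1).
h: a_k = 6, -6, -9, 51, -519/4, 4743/20, -12441/40, 45417/280, …
ICs: h(0) = 6.

f: a_k = 2, 6, 9, 9, 27/4, 81/20, 81/40, 243/280, …
Substitute x→r, Dx→(1/r')Dx; clear ⇒ L₀.
Differentiate: ansatz ord ≤ ord L₀ ⇒ L.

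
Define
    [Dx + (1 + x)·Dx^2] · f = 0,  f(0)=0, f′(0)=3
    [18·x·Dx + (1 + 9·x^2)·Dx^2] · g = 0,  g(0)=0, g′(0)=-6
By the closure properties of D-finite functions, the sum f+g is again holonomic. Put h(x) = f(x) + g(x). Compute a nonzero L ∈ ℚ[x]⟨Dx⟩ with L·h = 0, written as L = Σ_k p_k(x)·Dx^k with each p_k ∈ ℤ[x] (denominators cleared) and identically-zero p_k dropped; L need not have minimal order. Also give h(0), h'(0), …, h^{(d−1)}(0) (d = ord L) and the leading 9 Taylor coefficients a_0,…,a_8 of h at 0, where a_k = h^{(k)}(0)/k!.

L = (-18 - 54·x + 486·x^2 + 162·x^3)·Dx + (-20 - 36·x + 432·x^2 + 972·x^3 + 324·x^4)·Dx^2 + (-1 + 17·x + 18·x^2 + 162·x^3 + 243·x^4 + 81·x^5)·Dx^3  (order 3).
h: a_k = 0, -3, -3/2, 19, -3/4, -483/5, -1/2, 4377/7, -3/8, …
ICs: h(0) = 0, h′(0) = -3, h′′(0) = -3.

f: a_k = 0, 3, -3/2, 1, -3/4, 3/5, -1/2, 3/7, -3/8, …
g: a_k = 0, -6, 0, 18, 0, -486/5, 0, 4374/7, 0, …
f+g: L₀ = lclm(L_f,L_g), ord ≤ 2+2.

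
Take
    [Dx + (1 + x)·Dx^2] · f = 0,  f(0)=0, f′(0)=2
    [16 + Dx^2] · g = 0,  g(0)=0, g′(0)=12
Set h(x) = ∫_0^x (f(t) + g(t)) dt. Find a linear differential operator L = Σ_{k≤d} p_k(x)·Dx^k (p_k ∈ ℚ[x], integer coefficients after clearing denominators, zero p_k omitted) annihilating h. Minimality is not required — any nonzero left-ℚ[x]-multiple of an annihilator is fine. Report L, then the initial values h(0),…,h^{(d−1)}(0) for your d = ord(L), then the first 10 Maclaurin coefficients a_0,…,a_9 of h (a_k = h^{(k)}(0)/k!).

f: a_k = 0, 2, -1, 2/3, -1/2, 2/5, -1/3, 2/7, -1/4, 2/9, …
g: a_k = 0, 12, 0, -32, 0, 128/5, 0, -1024/105, 0, 2048/945, …
Weyl lclm of L_f,L_g ⇒ L₀ (ord ≤ 4).
Integrate: L := L₀·Dx.
L = (176 + 256·x + 128·x^2)·Dx^2 + (144 + 400·x + 384·x^2 + 128·x^3)·Dx^3 + (11 + 16·x + 8·x^2)·Dx^4 + (9 + 25·x + 24·x^2 + 8·x^3)·Dx^5  (order 5).
h: a_k = 0, 0, 7, -1/3, -47/6, -1/10, 13/3, -1/21, -71/60, -1/36, …
ICs: h(0) = 0, h′(0) = 0, h′′(0) = 14, h′′′(0) = -2, h′′′′(0) = -188.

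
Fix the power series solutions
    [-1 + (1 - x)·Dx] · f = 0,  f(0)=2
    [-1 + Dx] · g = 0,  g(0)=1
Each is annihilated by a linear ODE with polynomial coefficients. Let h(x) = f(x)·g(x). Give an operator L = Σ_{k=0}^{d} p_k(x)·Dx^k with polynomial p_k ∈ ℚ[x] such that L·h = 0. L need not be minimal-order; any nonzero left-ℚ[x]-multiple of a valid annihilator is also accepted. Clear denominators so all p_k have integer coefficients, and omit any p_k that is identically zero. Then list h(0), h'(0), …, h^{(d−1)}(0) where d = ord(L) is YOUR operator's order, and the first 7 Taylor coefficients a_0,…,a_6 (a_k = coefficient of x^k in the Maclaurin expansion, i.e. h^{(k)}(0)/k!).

f: a_k = 2, 2, 2, 2, 2, 2, 2, …
g: a_k = 1, 1, 1/2, 1/6, 1/24, 1/120, 1/720, …
Product ⇒ symmetric product L₀, ord ≤ 1.
L = (2 - x) + (-1 + x)·Dx  (order 1).
h: a_k = 2, 4, 5, 16/3, 65/12, 163/30, 1957/360, …
ICs: h(0) = 2.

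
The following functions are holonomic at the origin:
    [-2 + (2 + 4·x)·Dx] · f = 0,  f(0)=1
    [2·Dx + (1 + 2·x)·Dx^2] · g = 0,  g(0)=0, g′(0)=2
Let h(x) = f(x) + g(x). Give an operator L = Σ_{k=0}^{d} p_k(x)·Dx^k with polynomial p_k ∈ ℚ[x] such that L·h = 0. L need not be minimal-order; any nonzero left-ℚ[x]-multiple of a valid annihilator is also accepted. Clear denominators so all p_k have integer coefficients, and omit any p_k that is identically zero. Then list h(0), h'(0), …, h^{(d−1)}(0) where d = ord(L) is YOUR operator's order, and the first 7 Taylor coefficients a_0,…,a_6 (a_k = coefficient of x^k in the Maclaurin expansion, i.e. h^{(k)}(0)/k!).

L = 2·Dx + (5 + 10·x)·Dx^2 + (1 + 4·x + 4·x^2)·Dx^3  (order 3).
h: a_k = 1, 3, -5/2, 19/6, -37/8, 291/40, -575/48, …
ICs: h(0) = 1, h′(0) = 3, h′′(0) = -5.

f: a_k = 1, 1, -1/2, 1/2, -5/8, 7/8, -21/16, …
g: a_k = 0, 2, -2, 8/3, -4, 32/5, -32/3, …
Sum ⇒ L₀ = lclm(L_f,L_g) in ℚ(x)⟨Dx⟩.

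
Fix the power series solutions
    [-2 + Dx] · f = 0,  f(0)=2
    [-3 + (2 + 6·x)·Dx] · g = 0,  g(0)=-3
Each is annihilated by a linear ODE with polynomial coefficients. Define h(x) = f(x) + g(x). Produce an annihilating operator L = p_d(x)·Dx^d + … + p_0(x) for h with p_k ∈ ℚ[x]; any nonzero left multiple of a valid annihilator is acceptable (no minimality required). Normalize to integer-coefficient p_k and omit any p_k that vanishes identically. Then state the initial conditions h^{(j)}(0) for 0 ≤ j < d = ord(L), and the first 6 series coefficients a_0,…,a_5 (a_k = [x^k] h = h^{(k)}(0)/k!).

f: a_k = 2, 4, 4, 8/3, 4/3, 8/15, …
g: a_k = -3, -9/2, 27/8, -81/16, 1215/128, -5103/256, …
Sum ⇒ L₀ = lclm(L_f,L_g) in ℚ(x)⟨Dx⟩.
L = (42 + 72·x) + (-25 - 96·x - 144·x^2)·Dx + (2 + 30·x + 72·x^2)·Dx^2  (order 2).
h: a_k = -1, -1/2, 59/8, -115/48, 4157/384, -74497/3840, …
ICs: h(0) = -1, h′(0) = -1/2.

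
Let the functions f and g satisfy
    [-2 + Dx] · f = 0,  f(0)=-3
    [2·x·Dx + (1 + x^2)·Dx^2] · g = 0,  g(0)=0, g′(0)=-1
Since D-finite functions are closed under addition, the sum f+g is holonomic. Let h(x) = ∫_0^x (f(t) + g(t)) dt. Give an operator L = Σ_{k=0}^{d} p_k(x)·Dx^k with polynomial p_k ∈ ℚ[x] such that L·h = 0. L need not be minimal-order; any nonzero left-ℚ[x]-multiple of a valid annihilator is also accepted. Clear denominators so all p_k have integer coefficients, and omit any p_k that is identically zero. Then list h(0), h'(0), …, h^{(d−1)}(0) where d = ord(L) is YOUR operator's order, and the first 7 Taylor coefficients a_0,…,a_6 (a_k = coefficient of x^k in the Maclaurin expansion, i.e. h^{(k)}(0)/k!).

f: a_k = -3, -6, -6, -4, -2, -4/5, -4/15, …
g: a_k = 0, -1, 0, 1/3, 0, -1/5, 0, …
f+g: L₀ = lclm(L_f,L_g), ord ≤ 1+2.
∫: right-multiply L₀ by Dx.
L = (2 - 4·x - 6·x^2 - 4·x^3)·Dx^2 + (-3 - x^2 - 2·x^4)·Dx^3 + (1 + x + 2·x^2 + x^3 + x^4)·Dx^4  (order 4).
h: a_k = 0, -3, -7/2, -2, -11/12, -2/5, -1/6, …
ICs: h(0) = 0, h′(0) = -3, h′′(0) = -7, h′′′(0) = -12.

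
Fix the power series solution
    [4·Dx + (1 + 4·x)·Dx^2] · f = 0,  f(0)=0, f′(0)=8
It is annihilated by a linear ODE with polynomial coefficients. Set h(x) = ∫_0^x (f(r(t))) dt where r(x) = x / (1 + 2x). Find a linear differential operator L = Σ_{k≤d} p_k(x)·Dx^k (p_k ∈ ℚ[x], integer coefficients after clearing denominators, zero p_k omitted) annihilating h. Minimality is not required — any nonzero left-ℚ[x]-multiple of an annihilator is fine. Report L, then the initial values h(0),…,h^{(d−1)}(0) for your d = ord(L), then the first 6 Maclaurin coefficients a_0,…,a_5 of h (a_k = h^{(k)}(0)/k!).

L = (8 + 24·x)·Dx^2 + (1 + 8·x + 12·x^2)·Dx^3  (order 3).
h: a_k = 0, 0, 4, -32/3, 104/3, -128, …
ICs: h(0) = 0, h′(0) = 0, h′′(0) = 8.

f: a_k = 0, 8, -16, 128/3, -128, 2048/5, …
f∘r: x↦r, Dx↦Dx/r' in L_f ⇒ L₀.
∫: right-multiply L₀ by Dx.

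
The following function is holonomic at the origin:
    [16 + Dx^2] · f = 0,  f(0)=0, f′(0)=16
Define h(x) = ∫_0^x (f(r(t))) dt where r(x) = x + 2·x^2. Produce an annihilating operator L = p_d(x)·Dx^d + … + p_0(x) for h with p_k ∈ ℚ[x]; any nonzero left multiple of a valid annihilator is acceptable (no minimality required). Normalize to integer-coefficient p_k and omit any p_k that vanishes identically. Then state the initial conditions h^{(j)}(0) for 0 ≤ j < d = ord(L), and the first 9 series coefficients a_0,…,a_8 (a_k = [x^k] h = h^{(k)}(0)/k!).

L = (16 + 192·x + 768·x^2 + 1024·x^3)·Dx - 4·Dx^2 + (1 + 4·x)·Dx^3  (order 3).
h: a_k = 0, 0, 8, 32/3, -32/3, -256/5, -3584/45, 0, 53248/315, …
ICs: h(0) = 0, h′(0) = 0, h′′(0) = 16.

f: a_k = 0, 16, 0, -128/3, 0, 512/15, 0, -4096/315, 0, …
L₀ from L_f via x↦r, Dx↦r'^{-1}Dx.
h=∫₀ˣh₀: take L = L₀·Dx.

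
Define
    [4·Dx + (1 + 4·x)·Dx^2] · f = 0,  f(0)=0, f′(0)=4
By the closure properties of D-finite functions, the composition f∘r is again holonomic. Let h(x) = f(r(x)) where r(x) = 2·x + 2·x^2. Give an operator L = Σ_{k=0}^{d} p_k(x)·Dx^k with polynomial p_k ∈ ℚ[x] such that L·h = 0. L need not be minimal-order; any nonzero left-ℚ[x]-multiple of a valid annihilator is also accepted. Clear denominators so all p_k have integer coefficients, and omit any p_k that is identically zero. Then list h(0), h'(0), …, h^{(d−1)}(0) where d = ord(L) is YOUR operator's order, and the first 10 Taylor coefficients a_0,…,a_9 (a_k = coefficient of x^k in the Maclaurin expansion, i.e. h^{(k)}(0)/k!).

L = (6 + 16·x + 16·x^2)·Dx + (1 + 10·x + 24·x^2 + 16·x^3)·Dx^2  (order 2).
h: a_k = 0, 8, -24, 320/3, -544, 14848/5, -16896, 692224/7, -590848, 32276480/9, …
ICs: h(0) = 0, h′(0) = 8.

f: a_k = 0, 4, -8, 64/3, -64, 1024/5, -2048/3, 16384/7, -8192, 262144/9, …
f∘r: x↦r, Dx↦Dx/r' in L_f ⇒ L₀.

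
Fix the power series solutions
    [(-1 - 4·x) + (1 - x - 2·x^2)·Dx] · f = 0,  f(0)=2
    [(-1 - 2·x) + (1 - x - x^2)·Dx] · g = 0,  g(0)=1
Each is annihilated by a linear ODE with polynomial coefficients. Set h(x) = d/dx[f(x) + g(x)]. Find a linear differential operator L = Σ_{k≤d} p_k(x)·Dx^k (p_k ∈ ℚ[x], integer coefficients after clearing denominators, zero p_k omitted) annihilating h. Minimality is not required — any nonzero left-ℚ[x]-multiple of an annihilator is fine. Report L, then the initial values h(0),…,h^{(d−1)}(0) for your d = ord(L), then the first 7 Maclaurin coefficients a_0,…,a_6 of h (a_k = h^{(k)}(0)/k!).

L = (-6 - 120·x - 120·x^2 - 312·x^3 - 462·x^4 - 336·x^5 + 144·x^6) + (6 + 30·x + 30·x^2 + 24·x^3 - 99·x^4 - 438·x^5 - 144·x^6 + 96·x^7)·Dx + (-1 + 2·x - 7·x^2 + 2·x^3 + 48·x^4 - 13·x^5 - 69·x^6 - 8·x^7 + 12·x^8)·Dx^2  (order 2).
h: a_k = 3, 16, 39, 108, 250, 594, 1337, …
ICs: h(0) = 3, h′(0) = 16.

f: a_k = 2, 2, 6, 10, 22, 42, 86, …
g: a_k = 1, 1, 2, 3, 5, 8, 13, …
L₀ := lclm(L_f,L_g); ord L₀ ≤ 1+1.
Derive L from L₀ (diff closure).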